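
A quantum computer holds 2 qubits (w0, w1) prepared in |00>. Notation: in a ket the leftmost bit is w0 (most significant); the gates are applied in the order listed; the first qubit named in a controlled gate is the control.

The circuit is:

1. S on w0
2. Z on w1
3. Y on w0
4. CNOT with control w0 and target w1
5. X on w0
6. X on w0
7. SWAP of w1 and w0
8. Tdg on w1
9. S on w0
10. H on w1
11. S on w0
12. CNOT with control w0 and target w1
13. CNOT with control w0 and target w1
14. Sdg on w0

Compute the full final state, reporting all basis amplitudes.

After the circuit, the state carries amplitude 0 on |00>, 0 on |01>, sqrt(2)*exp(3*I*pi/4)/2 on |10>, -sqrt(2)*exp(3*I*pi/4)/2 on |11>. Key observation: steps 11-14 multiply out to the identity, so the circuit reduces to the remaining gates.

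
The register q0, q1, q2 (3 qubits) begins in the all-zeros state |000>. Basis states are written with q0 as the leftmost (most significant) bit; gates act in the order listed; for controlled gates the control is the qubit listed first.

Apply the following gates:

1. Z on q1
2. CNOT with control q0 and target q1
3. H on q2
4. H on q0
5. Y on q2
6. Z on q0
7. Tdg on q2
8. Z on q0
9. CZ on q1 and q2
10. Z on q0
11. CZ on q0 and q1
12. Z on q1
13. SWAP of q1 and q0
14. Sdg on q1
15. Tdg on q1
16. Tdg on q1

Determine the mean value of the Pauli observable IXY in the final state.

In the final state, IXY has expectation sqrt(2)/2.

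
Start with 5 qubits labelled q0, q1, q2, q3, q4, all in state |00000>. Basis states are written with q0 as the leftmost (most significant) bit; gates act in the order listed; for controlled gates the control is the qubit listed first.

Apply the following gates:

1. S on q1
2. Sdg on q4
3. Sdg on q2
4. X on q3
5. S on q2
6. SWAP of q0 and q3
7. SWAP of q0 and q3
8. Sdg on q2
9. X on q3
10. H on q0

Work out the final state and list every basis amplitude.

The resulting statevector has amplitude sqrt(2)/2 on |00000>, sqrt(2)/2 on |10000>, and 0 on every other basis state. Key observation: gates 4-9 undo each other exactly, leaving only the rest of the circuit to track.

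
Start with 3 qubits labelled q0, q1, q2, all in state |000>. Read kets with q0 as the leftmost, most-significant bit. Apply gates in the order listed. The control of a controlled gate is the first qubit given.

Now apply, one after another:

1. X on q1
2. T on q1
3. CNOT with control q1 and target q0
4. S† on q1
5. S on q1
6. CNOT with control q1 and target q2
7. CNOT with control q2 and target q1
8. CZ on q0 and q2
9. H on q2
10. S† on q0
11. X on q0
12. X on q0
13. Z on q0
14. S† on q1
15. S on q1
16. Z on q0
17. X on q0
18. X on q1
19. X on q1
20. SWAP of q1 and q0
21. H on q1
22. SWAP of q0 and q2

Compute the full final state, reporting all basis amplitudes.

The resulting statevector has amplitude exp(3*I*pi/4)/2 on |000>, 0 on |001>, exp(3*I*pi/4)/2 on |010>, 0 on |011>, -exp(3*I*pi/4)/2 on |100>, 0 on |101>, -exp(3*I*pi/4)/2 on |110>, 0 on |111>.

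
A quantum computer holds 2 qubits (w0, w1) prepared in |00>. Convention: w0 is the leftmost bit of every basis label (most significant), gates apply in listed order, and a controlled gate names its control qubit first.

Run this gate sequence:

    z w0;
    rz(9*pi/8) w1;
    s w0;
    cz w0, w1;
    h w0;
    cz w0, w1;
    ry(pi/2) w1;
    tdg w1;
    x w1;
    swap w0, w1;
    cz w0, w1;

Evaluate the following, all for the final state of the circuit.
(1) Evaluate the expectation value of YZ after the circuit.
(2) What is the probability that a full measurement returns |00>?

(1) In the final state, YZ has expectation sqrt(2)/2.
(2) The probability of measuring |00> is 1/4.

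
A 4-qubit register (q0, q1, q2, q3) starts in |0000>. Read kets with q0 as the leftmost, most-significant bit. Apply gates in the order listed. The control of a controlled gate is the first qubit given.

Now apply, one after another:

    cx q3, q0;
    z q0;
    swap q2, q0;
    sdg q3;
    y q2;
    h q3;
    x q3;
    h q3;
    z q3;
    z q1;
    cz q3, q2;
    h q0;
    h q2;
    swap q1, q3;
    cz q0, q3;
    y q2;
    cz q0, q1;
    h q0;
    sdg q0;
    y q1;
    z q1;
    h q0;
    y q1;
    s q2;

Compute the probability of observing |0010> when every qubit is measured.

The probability of measuring |0010> is 1/4.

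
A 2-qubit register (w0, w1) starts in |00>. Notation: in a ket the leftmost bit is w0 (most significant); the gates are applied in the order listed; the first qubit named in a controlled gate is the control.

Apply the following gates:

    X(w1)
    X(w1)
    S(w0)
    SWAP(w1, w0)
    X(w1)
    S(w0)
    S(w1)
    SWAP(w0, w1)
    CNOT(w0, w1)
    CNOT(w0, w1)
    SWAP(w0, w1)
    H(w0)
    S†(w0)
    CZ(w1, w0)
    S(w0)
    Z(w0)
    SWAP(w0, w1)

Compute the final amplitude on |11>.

The amplitude on |11> is sqrt(2)*I/2. Key observation: the block from step 8 through step 11 cancels to the identity and can be dropped.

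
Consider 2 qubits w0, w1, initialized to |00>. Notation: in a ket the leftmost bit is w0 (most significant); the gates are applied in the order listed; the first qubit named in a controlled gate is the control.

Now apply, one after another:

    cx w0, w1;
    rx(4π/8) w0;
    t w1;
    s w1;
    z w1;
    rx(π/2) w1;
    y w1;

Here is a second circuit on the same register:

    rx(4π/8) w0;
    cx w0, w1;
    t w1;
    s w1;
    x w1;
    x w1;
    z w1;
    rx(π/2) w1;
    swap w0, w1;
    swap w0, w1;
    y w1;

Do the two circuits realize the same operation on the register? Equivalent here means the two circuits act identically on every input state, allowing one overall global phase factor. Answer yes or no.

No: there is an input state on which the two circuits produce genuinely different outputs (not merely differing by a phase).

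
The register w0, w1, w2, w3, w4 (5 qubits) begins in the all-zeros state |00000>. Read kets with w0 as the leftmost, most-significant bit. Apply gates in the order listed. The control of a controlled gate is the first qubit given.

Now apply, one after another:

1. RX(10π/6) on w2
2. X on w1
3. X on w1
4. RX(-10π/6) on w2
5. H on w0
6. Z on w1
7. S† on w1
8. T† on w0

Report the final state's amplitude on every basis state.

After the circuit, the state carries amplitude sqrt(2)/2 on |00000>, -sqrt(2)*exp(3*I*pi/4)/2 on |10000>, and 0 on every other basis state. Key observation: gates 1-4 undo each other exactly, leaving only the rest of the circuit to track.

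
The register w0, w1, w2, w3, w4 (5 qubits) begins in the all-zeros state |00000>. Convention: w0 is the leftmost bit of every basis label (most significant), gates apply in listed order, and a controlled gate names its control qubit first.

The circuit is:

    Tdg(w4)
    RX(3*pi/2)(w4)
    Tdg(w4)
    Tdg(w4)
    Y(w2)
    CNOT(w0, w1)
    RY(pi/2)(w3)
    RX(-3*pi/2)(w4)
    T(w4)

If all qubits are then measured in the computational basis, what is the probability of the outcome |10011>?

The probability of measuring |10011> is 0.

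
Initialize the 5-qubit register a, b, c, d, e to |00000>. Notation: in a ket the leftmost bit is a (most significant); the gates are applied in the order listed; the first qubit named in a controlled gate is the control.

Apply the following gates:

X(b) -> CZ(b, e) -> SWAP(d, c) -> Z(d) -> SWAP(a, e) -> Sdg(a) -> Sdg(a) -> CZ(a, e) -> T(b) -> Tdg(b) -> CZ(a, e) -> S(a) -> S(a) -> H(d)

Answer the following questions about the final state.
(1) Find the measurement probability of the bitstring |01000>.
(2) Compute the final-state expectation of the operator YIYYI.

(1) The probability of measuring |01000> is 1/2. Key observation: gates 6-13 undo each other exactly, leaving only the rest of the circuit to track.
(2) In the final state, YIYYI has expectation 0.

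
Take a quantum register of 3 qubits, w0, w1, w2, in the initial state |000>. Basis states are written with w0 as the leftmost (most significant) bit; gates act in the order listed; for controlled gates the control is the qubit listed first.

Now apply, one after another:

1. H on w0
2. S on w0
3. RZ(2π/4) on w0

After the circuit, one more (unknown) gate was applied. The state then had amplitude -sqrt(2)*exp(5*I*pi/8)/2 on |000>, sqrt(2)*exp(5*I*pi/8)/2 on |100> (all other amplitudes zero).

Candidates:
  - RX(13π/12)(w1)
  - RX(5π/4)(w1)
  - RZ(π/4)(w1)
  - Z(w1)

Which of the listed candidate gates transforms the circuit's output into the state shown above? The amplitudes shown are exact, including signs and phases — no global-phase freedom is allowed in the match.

The unique candidate consistent with the amplitudes is RZ(π/4)(w1).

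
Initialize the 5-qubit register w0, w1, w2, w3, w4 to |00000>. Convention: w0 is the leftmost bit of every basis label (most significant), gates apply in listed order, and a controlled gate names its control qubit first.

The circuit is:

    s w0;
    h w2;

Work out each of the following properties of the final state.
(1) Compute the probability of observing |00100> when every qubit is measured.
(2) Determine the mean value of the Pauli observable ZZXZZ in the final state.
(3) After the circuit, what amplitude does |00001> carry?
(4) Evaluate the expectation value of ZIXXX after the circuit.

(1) The probability of measuring |00100> is 1/2.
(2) The observable ZZXZZ averages to 1.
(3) |00001> carries amplitude 0 in the final state.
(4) The observable ZIXXX averages to 0.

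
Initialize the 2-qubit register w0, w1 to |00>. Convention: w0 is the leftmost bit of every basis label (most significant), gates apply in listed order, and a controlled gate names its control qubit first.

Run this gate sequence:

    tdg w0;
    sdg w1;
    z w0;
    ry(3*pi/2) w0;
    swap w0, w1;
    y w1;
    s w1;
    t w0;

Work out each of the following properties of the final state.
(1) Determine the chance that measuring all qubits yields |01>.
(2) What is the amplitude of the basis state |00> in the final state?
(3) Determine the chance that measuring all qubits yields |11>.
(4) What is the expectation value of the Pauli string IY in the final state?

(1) Outcome |01> occurs with probability 1/2.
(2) |00> carries amplitude -sqrt(2)*I/2 in the final state.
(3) Outcome |11> occurs with probability 0.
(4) The observable IY averages to 1.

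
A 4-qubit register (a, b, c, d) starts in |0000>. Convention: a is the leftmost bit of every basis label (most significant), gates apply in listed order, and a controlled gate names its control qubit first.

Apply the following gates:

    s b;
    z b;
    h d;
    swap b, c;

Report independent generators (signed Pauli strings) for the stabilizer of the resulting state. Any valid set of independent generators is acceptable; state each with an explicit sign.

The stabilizer group can be generated by +IIIX, +ZIII, +IZII, +IIZI, among other valid generating sets.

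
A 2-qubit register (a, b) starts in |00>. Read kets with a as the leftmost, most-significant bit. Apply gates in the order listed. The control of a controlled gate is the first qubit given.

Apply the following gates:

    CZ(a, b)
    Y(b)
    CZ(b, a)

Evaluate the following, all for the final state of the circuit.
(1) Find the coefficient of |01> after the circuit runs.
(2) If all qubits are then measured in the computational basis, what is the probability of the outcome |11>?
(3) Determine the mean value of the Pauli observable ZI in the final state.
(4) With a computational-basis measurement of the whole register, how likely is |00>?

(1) The final state's coefficient on |01> equals I.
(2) A full measurement returns |11> with probability 0.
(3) The expectation value of ZI is 1.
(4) Outcome |00> occurs with probability 0.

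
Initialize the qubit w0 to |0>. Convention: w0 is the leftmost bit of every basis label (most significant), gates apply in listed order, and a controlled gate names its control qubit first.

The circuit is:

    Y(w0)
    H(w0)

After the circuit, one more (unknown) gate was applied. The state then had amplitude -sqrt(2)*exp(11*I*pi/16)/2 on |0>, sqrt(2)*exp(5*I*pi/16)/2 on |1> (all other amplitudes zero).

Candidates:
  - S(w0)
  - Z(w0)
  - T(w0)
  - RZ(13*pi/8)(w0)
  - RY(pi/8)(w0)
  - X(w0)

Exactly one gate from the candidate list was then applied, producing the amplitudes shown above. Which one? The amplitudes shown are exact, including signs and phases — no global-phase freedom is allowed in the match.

It was RZ(13*pi/8)(w0) that produced the state shown.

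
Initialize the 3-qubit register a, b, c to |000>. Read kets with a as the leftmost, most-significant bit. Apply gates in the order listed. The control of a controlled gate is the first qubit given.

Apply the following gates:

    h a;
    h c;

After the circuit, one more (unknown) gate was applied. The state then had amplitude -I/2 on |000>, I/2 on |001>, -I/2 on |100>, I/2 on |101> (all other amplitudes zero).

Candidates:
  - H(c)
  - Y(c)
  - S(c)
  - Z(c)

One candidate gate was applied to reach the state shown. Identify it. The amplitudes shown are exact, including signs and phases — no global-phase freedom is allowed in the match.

The applied gate was Y(c).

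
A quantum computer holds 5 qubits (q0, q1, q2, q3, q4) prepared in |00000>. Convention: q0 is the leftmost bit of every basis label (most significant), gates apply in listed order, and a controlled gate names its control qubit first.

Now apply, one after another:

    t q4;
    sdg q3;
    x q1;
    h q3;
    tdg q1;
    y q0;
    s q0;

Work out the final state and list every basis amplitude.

The resulting statevector has amplitude sqrt(2)*exp(3*I*pi/4)/2 on |11000>, sqrt(2)*exp(3*I*pi/4)/2 on |11010>, and 0 on every other basis state.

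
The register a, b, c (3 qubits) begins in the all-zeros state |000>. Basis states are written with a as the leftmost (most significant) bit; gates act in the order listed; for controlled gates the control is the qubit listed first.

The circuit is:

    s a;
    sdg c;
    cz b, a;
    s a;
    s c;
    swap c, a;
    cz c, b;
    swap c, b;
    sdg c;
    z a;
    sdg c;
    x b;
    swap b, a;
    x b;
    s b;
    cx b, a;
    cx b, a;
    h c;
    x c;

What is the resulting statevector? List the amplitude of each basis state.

The resulting statevector has amplitude sqrt(2)*I/2 on |110>, sqrt(2)*I/2 on |111>, and 0 on every other basis state.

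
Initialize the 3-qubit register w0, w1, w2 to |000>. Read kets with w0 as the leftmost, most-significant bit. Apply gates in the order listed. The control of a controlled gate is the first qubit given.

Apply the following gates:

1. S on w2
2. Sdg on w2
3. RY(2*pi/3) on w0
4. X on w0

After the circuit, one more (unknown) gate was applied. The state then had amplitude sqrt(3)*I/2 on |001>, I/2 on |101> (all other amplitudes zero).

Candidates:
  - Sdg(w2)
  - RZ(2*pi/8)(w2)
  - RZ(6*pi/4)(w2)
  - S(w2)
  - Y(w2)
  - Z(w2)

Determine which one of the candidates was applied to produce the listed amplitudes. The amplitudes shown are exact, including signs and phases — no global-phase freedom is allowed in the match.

It was Y(w2) that produced the state shown. Key observation: the block from step 1 through step 2 cancels to the identity and can be dropped.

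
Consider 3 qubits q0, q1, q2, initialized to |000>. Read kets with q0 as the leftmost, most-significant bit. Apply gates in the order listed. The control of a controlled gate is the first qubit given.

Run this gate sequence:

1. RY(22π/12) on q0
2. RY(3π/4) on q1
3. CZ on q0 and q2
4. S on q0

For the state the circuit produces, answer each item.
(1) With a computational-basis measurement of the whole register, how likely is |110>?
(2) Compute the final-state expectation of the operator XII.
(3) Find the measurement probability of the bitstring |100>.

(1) The probability of measuring |110> is -sqrt(3)/8 - sqrt(6)/16 + sqrt(2)/8 + 1/4.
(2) The expectation value of XII is 0.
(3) Outcome |100> occurs with probability -sqrt(3)/8 - sqrt(2)/8 + sqrt(6)/16 + 1/4.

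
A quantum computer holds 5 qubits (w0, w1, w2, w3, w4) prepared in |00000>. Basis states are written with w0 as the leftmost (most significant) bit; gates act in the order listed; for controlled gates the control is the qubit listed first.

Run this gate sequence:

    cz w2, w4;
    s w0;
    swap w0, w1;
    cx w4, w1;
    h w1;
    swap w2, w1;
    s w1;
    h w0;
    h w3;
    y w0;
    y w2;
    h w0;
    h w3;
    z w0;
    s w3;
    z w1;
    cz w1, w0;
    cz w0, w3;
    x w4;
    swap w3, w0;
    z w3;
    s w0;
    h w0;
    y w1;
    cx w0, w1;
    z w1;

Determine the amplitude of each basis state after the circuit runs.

The resulting statevector has amplitude I/2 on |01011>, -I/2 on |01111>, -I/2 on |10011>, I/2 on |10111>, and 0 on every other basis state.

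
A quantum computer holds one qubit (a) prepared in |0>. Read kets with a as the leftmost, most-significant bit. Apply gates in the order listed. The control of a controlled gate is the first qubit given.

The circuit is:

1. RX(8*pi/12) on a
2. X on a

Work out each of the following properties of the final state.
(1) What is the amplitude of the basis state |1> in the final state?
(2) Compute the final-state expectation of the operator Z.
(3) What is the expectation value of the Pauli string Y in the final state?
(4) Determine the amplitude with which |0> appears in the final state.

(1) The amplitude on |1> is 1/2.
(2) In the final state, Z has expectation 1/2.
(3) The observable Y averages to sqrt(3)/2.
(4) The final state's coefficient on |0> equals -sqrt(3)*I/2.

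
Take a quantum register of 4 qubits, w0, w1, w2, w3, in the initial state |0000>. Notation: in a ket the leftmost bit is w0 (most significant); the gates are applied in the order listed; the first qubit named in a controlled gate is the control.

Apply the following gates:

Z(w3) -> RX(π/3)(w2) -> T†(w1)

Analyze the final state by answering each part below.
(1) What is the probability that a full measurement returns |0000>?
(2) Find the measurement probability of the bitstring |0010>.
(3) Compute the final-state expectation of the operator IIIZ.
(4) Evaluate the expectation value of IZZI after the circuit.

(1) The probability of measuring |0000> is 3/4.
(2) Outcome |0010> occurs with probability 1/4.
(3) The expectation value of IIIZ is 1.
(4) In the final state, IZZI has expectation 1/2.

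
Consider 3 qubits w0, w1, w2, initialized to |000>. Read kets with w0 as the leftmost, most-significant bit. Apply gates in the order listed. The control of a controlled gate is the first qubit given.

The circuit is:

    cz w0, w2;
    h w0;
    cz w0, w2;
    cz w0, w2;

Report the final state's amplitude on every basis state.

The final amplitudes are sqrt(2)/2 on |000>, sqrt(2)/2 on |100>, and 0 on every other basis state.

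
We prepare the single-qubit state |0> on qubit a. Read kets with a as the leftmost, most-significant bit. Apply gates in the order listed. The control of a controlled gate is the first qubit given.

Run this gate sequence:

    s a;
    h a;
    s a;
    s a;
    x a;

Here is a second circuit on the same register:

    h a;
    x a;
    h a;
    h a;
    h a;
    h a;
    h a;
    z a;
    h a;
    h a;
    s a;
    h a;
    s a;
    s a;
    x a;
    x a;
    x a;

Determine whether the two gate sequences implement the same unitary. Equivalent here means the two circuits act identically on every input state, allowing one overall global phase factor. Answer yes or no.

Yes — the two circuits implement the same unitary up to a global phase.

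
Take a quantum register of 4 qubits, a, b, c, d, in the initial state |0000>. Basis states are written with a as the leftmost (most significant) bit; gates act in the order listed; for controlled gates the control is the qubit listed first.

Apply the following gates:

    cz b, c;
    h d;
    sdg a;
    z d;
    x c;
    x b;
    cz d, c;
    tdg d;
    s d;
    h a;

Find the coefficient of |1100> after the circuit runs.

The final state's coefficient on |1100> equals 0.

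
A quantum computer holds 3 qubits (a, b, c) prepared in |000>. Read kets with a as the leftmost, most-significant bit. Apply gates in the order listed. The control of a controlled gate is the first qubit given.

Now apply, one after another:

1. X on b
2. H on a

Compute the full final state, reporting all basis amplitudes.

The final amplitudes are sqrt(2)/2 on |010>, sqrt(2)/2 on |110>, and 0 on every other basis state.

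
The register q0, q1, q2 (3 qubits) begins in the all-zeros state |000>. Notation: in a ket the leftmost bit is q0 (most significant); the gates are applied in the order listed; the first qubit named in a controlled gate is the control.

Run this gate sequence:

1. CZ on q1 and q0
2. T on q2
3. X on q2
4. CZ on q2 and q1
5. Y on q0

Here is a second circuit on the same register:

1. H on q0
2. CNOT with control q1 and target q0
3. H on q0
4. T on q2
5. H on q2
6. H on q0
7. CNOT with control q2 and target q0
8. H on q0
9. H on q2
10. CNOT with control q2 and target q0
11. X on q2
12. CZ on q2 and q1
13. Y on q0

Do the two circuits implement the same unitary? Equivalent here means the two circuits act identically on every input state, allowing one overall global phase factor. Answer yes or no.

No, they are not equivalent — no single phase factor reconciles the two unitaries.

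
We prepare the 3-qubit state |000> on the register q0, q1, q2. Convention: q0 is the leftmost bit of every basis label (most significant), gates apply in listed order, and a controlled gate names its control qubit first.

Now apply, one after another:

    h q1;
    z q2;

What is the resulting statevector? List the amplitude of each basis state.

The resulting statevector has amplitude sqrt(2)/2 on |000>, sqrt(2)/2 on |010>, and 0 on every other basis state.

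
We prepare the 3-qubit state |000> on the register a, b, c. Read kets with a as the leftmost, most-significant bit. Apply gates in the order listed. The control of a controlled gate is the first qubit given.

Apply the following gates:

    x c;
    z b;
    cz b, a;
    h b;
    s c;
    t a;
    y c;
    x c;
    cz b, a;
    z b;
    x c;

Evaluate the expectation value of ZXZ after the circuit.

In the final state, ZXZ has expectation -1.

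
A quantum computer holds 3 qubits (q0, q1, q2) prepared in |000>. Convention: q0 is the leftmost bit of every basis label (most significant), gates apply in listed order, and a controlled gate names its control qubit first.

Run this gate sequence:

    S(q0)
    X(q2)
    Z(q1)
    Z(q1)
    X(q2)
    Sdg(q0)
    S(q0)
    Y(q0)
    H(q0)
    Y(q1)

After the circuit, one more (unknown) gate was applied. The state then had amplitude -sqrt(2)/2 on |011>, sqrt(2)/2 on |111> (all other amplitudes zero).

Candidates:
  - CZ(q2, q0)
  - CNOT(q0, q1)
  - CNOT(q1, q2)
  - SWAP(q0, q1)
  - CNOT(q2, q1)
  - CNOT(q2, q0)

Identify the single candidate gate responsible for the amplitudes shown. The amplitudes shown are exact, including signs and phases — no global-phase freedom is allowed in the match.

It was CNOT(q1, q2) that produced the state shown. Key observation: gates 1-6 undo each other exactly, leaving only the rest of the circuit to track.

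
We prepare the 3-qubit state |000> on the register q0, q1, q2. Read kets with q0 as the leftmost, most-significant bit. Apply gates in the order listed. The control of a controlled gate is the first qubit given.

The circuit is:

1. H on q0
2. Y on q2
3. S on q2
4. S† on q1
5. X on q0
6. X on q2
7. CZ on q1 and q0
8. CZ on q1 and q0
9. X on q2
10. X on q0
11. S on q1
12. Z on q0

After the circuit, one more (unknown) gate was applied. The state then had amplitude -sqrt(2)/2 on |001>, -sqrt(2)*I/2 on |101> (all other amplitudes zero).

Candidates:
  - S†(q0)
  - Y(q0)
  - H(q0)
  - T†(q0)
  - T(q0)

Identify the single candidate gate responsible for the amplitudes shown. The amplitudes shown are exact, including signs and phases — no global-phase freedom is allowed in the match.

The applied gate was S†(q0). Key observation: the block from step 4 through step 11 cancels to the identity and can be dropped.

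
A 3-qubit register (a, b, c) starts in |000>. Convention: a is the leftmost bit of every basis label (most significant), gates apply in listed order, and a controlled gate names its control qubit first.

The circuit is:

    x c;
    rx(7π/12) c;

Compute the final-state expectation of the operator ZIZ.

The expectation value of ZIZ is -sqrt(2)/4 + sqrt(6)/4.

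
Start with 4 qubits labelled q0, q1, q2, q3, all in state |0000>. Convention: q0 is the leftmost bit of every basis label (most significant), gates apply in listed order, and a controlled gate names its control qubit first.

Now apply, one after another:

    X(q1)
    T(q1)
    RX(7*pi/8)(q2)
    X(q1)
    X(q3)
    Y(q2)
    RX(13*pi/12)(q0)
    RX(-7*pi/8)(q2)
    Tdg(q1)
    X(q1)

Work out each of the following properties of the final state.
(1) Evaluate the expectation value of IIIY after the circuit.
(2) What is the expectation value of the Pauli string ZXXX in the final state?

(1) The observable IIIY averages to 0.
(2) The expectation value of ZXXX is 0.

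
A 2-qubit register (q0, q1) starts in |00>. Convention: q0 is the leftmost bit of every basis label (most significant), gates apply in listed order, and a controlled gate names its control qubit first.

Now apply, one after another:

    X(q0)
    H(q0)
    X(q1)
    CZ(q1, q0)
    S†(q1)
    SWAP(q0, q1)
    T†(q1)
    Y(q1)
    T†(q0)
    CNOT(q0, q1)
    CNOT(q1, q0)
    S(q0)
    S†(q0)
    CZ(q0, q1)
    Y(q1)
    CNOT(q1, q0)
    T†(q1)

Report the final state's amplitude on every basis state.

The resulting statevector has amplitude sqrt(2)/2 on |00>, sqrt(2)/2 on |01>, 0 on |10>, 0 on |11>.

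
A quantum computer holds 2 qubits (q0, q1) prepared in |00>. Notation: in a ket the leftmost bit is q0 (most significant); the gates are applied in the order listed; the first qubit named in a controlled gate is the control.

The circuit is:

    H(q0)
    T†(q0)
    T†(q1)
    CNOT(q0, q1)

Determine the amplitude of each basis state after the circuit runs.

The final amplitudes are sqrt(2)/2 on |00>, 0 on |01>, 0 on |10>, -sqrt(2)*exp(3*I*pi/4)/2 on |11>.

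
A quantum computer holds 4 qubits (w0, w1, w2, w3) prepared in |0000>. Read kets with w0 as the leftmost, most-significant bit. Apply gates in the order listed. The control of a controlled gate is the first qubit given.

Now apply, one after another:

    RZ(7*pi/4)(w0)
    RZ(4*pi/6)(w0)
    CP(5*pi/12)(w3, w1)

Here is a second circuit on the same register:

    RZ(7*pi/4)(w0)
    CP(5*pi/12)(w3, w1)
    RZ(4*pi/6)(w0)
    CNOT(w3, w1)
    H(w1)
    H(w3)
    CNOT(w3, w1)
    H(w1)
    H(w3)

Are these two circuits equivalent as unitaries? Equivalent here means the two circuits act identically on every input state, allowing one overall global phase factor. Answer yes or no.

No, they are not equivalent — no single phase factor reconciles the two unitaries.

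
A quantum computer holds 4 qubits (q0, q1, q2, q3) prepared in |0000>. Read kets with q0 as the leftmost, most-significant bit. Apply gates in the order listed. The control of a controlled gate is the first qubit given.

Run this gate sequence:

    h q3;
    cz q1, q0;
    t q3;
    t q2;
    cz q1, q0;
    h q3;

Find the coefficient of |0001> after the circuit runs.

The final state's coefficient on |0001> equals 1/2 - exp(I*pi/4)/2.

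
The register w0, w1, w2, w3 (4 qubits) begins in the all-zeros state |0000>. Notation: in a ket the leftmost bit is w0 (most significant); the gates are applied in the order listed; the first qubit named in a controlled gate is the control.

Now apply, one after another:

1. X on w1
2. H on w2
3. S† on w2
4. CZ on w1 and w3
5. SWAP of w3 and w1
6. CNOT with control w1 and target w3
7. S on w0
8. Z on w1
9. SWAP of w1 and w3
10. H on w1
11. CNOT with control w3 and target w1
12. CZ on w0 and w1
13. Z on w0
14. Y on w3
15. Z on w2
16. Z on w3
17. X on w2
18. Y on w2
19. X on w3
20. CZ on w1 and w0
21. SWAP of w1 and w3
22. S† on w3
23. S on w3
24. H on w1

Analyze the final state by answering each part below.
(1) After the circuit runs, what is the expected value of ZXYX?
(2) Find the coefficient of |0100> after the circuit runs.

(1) In the final state, ZXYX has expectation 1.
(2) The final state's coefficient on |0100> equals -sqrt(2)/4.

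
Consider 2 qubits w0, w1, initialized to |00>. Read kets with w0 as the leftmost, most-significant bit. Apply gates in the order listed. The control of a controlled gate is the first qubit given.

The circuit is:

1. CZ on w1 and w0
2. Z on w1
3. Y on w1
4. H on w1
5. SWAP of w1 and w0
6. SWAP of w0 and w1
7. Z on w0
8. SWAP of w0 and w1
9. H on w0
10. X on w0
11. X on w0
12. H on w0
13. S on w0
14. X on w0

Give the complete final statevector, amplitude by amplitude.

The resulting statevector has amplitude sqrt(2)/2 on |00>, 0 on |01>, sqrt(2)*I/2 on |10>, 0 on |11>.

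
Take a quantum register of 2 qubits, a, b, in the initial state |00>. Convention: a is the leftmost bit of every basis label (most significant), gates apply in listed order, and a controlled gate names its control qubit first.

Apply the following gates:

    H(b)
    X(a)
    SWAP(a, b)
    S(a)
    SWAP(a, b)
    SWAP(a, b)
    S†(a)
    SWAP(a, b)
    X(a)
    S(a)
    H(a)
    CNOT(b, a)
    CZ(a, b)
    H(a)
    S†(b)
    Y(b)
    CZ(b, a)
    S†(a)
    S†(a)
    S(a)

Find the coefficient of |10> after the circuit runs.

|10> carries amplitude sqrt(2)*I/2 in the final state. Key observation: the block from step 2 through step 9 cancels to the identity and can be dropped.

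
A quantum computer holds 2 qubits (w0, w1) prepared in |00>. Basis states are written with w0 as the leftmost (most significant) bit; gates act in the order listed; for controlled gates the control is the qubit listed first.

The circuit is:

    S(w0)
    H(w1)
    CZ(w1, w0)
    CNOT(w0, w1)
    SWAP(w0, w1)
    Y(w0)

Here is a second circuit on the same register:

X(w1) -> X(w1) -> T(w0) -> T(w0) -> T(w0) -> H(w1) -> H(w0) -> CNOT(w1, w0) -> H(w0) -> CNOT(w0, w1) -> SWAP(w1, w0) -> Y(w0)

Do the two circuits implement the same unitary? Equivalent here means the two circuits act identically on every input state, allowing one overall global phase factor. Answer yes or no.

No: there is an input state on which the two circuits produce genuinely different outputs (not merely differing by a phase).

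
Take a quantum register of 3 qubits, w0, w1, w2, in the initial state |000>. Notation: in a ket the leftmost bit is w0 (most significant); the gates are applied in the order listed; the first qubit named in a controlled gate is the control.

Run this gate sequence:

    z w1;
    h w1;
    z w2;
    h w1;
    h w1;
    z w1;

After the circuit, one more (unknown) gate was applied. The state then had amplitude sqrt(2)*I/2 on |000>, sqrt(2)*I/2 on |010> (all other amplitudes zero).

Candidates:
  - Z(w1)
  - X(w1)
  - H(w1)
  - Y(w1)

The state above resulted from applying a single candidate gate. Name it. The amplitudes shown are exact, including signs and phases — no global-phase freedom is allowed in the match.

It was Y(w1) that produced the state shown.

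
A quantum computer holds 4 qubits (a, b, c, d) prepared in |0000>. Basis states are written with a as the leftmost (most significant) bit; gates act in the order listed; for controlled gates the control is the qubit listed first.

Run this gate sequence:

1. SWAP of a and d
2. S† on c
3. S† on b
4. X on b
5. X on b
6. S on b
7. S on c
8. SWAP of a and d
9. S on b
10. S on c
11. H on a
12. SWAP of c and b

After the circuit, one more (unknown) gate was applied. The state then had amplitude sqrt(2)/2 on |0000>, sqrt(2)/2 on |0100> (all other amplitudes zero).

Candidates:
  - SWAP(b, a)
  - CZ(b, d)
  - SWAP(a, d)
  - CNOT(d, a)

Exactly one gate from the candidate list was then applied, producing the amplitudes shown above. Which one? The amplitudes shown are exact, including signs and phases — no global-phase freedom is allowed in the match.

The unique candidate consistent with the amplitudes is SWAP(b, a). Key observation: steps 1-8 multiply out to the identity, so the circuit reduces to the remaining gates.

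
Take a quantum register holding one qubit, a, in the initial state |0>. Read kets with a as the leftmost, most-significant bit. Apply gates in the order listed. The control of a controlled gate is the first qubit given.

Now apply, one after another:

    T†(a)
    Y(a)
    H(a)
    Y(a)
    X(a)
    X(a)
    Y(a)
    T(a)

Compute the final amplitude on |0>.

The final state's coefficient on |0> equals sqrt(2)*I/2.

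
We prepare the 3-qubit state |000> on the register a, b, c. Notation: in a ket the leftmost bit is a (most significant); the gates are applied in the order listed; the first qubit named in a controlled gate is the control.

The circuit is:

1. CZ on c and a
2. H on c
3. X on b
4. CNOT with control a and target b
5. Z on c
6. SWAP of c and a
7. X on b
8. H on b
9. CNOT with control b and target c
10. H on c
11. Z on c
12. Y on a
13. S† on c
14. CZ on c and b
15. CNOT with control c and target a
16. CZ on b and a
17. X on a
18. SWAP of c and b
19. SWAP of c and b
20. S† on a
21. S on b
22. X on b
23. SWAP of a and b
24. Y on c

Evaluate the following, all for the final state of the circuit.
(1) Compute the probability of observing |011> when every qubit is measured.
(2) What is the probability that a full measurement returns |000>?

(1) The probability of measuring |011> is 1/8.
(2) A full measurement returns |000> with probability 1/8.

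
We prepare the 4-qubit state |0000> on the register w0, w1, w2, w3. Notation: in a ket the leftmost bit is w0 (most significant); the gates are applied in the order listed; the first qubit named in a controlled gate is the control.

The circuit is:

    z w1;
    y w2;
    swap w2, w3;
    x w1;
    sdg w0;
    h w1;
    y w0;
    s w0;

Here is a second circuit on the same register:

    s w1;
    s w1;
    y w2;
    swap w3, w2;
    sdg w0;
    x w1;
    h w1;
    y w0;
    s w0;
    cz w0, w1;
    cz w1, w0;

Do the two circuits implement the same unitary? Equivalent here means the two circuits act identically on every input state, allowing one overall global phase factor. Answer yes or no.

Yes: on every input state the two circuits agree up to one overall phase factor.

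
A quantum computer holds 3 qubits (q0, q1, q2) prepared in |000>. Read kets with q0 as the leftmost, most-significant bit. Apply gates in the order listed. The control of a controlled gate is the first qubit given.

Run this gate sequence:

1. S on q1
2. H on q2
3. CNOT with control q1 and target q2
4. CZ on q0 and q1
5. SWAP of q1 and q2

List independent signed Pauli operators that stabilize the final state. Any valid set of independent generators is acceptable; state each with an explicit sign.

The stabilizer group can be generated by +IXI, +ZII, +IIZ, among other valid generating sets.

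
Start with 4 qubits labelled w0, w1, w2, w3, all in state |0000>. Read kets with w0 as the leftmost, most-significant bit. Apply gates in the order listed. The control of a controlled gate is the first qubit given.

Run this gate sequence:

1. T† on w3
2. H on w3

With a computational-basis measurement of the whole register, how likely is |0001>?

The probability of measuring |0001> is 1/2.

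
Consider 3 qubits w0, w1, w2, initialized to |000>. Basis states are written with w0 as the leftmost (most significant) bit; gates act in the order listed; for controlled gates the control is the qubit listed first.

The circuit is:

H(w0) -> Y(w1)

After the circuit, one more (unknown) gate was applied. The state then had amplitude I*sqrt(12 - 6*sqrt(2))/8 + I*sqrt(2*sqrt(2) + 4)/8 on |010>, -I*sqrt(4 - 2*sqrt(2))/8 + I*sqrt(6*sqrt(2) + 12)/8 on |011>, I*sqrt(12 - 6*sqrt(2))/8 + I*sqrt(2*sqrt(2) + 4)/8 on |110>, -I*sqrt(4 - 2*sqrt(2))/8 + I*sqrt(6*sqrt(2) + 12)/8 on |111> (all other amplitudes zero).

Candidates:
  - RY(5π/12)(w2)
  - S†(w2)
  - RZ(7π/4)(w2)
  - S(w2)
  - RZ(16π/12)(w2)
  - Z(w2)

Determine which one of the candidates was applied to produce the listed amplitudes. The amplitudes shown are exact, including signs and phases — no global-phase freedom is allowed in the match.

The unique candidate consistent with the amplitudes is RY(5π/12)(w2).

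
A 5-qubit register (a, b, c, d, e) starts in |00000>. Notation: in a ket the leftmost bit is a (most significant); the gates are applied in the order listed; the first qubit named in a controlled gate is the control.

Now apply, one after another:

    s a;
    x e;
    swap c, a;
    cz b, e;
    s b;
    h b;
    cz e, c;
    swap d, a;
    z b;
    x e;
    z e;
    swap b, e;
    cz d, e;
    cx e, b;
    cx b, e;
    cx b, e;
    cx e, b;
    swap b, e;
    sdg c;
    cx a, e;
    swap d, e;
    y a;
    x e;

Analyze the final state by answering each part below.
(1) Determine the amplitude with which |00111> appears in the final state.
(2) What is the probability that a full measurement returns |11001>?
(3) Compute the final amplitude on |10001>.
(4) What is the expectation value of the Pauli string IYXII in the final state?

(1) The final state's coefficient on |00111> equals 0. Key observation: the block from step 14 through step 17 cancels to the identity and can be dropped.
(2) Outcome |11001> occurs with probability 1/2.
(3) |10001> carries amplitude sqrt(2)*I/2 in the final state.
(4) The observable IYXII averages to 0.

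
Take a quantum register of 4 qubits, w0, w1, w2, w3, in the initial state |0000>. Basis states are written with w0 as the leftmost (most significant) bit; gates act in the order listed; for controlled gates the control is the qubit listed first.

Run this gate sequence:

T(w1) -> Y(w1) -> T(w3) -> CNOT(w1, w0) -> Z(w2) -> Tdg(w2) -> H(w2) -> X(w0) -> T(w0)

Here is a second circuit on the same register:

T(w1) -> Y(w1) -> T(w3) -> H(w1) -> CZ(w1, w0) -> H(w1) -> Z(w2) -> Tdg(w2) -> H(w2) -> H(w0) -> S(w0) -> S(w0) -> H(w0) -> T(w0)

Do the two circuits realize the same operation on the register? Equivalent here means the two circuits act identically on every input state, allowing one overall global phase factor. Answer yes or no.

No: there is an input state on which the two circuits produce genuinely different outputs (not merely differing by a phase).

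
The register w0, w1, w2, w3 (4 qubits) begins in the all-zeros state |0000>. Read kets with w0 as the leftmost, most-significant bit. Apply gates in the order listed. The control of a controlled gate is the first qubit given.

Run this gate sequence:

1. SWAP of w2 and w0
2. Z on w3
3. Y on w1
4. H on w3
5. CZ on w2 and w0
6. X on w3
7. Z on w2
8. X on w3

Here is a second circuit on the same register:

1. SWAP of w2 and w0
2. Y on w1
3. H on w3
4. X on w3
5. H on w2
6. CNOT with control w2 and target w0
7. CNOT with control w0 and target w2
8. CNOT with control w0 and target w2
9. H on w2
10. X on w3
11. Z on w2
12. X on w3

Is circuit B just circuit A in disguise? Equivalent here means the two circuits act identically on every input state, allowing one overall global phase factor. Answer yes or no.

No — the two circuits implement different unitaries, even allowing a global phase.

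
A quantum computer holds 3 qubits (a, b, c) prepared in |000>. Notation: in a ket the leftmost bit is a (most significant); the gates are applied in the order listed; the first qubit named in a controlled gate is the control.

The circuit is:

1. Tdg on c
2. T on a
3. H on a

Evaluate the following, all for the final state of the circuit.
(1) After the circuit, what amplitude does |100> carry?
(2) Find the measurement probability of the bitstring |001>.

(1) The final state's coefficient on |100> equals sqrt(2)/2.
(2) The probability of measuring |001> is 0.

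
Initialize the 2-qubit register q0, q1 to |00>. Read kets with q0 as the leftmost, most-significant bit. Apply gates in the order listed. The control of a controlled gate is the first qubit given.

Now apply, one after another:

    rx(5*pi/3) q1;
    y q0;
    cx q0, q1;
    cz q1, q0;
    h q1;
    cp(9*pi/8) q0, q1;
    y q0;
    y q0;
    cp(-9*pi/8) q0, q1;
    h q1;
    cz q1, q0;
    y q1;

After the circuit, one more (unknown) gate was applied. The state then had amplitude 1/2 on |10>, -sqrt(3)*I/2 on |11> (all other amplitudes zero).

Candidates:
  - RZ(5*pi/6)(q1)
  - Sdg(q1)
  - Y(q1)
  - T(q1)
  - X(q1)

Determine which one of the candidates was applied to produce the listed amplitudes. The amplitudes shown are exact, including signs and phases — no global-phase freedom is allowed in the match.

The applied gate was Y(q1).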